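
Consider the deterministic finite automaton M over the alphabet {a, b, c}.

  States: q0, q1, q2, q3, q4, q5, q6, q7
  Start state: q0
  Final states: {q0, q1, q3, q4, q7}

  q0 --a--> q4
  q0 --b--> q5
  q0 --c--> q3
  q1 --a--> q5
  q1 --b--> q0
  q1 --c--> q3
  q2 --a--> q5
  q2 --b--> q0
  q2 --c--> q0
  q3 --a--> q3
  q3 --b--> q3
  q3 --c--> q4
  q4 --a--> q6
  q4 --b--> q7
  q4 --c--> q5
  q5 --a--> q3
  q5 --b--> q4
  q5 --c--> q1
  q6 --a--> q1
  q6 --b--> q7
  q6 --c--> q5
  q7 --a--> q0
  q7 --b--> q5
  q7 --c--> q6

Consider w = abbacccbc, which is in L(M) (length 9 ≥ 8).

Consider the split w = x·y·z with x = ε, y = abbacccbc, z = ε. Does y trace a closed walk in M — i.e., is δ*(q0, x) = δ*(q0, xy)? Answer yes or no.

no

Run of M on the first 9 characters of w = a b b a c c c b c:
  step 0: q0  (start)
  step 1: q4  (read a: q0→q4)
  step 2: q7  (read b: q4→q7)
  step 3: q5  (read b: q7→q5)
  step 4: q3  (read a: q5→q3)
  step 5: q4  (read c: q3→q4)
  step 6: q5  (read c: q4→q5)
  step 7: q1  (read c: q5→q1)
  step 8: q0  (read b: q1→q0)
  step 9: q3  (read c: q0→q3)

After x (step 0): q0. After xy (step 9): q3.
They differ (q0 ≠ q3), so y is not a cycle from the state after x; this split is not the one the pumping-lemma construction produces, and pumping y need not keep the string in L(M).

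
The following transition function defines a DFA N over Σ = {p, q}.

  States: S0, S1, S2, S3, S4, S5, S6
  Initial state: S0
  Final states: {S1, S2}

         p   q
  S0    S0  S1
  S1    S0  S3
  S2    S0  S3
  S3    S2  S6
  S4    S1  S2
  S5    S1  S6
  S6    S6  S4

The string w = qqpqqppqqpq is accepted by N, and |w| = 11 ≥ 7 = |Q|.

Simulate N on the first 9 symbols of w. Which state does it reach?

S2

Run of N on the first 9 characters of w = q q p q q p p q q:
  step 0: S0  (start)
  step 1: S1  (read q: S0→S1)
  step 2: S3  (read q: S1→S3)
  step 3: S2  (read p: S3→S2)
  step 4: S3  (read q: S2→S3)
  step 5: S6  (read q: S3→S6)
  step 6: S6  (read p: S6→S6)
  step 7: S6  (read p: S6→S6)
  step 8: S4  (read q: S6→S4)
  step 9: S2  (read q: S4→S2)

After reading 9 characters, N is in state S2.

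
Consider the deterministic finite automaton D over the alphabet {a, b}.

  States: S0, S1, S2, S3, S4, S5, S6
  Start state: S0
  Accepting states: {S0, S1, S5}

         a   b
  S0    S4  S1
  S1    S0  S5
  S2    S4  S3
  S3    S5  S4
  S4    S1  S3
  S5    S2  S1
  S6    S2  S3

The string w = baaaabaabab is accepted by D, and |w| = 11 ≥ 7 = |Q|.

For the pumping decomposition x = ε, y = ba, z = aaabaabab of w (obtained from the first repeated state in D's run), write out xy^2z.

babaaaabaabab

xy^2z = ε·ba·ba·aaabaabab = babaaaabaabab.
Reading y = ba takes D from S0 back to S0, so after x·y·y the machine is still in S0, and z then leads to the accepting state S1. Hence babaaaabaabab ∈ L(D).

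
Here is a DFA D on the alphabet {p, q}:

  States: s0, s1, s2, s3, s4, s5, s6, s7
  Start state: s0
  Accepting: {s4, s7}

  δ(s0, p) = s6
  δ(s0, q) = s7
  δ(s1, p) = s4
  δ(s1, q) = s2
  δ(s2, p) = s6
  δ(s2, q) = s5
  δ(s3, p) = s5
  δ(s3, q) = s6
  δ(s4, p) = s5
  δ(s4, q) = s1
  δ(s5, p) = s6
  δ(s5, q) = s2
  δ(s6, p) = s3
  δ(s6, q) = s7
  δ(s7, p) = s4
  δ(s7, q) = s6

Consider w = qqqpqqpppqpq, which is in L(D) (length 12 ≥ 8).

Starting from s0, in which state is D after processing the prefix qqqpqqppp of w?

Run of D on the first 9 characters of w = q q q p q q p p p:
  step 0: s0  (start)
  step 1: s7  (read q: s0→s7)
  step 2: s6  (read q: s7→s6)
  step 3: s7  (read q: s6→s7)
  step 4: s4  (read p: s7→s4)
  step 5: s1  (read q: s4→s1)
  step 6: s2  (read q: s1→s2)
  step 7: s6  (read p: s2→s6)
  step 8: s3  (read p: s6→s3)
  step 9: s5  (read p: s3→s5)

After reading 9 characters, D is in state s5.

s5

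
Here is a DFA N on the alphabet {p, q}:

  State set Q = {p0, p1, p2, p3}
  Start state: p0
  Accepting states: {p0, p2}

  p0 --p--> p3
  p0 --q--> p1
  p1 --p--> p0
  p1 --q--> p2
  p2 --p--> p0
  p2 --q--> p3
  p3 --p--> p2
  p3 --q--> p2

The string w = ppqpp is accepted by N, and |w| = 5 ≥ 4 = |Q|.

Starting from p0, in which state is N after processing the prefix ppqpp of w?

State sequence: p0 -p-> p3 -p-> p2 -q-> p3 -p-> p2 -p-> p0

After reading 5 characters, N is in state p0.
(This kind of state-tracing is the core of the pumping-lemma construction: with 4 states, pigeonhole forces a repeat within the first 4 steps.)

p0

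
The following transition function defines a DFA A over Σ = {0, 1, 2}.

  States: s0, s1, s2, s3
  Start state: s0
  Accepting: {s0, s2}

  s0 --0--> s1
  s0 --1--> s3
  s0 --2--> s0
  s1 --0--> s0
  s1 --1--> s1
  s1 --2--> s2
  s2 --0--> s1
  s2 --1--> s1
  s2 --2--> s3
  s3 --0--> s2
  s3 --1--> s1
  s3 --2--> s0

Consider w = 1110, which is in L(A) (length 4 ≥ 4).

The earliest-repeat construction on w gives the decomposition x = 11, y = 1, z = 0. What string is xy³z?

xy^3z = 11·1·1·1·0 = 111110.
Reading y = 1 takes A from s1 back to s1, so after x·y·y·y the machine is still in s1, and z then leads to the accepting state s0. Hence 111110 ∈ L(A).

111110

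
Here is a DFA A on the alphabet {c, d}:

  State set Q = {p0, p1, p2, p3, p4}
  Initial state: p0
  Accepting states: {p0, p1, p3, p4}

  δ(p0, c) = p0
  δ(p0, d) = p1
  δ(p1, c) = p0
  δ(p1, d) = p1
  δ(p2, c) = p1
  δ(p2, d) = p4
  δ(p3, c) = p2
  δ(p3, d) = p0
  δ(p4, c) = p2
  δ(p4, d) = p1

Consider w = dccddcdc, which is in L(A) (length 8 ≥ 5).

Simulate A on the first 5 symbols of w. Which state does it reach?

State sequence: p0 -d-> p1 -c-> p0 -c-> p0 -d-> p1 -d-> p1

After reading 5 characters, A is in state p1.

p1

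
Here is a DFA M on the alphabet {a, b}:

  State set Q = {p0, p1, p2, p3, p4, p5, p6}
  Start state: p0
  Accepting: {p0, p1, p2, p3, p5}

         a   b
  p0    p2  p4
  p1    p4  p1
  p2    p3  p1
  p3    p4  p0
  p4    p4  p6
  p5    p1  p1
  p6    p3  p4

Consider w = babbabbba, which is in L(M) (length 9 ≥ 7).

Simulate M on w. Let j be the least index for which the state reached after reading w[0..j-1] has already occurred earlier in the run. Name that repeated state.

p4

State sequence: p0 -b-> p4 -a-> p4 -b-> p6 -b-> p4 -a-> p4 -b-> p6 -b-> p4 -b-> p6 -a-> p3
First repeat at step 2: p4 was already visited.

The earliest repeat is at step j = 2: M is in p4, which it already visited at step i = 1.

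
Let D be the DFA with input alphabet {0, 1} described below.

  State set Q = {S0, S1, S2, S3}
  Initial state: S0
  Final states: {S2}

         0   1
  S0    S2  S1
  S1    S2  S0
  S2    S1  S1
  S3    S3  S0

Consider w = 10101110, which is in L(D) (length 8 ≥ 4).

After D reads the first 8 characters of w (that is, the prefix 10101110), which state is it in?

S2

Run of D on the first 8 characters of w = 1 0 1 0 1 1 1 0:
  step 0: S0  (start)
  step 1: S1  (read 1: S0→S1)
  step 2: S2  (read 0: S1→S2)
  step 3: S1  (read 1: S2→S1)
  step 4: S2  (read 0: S1→S2)
  step 5: S1  (read 1: S2→S1)
  step 6: S0  (read 1: S1→S0)
  step 7: S1  (read 1: S0→S1)
  step 8: S2  (read 0: S1→S2)

After reading 8 characters, D is in state S2.
(This kind of state-tracing is the core of the pumping-lemma construction: with 4 states, pigeonhole forces a repeat within the first 4 steps.)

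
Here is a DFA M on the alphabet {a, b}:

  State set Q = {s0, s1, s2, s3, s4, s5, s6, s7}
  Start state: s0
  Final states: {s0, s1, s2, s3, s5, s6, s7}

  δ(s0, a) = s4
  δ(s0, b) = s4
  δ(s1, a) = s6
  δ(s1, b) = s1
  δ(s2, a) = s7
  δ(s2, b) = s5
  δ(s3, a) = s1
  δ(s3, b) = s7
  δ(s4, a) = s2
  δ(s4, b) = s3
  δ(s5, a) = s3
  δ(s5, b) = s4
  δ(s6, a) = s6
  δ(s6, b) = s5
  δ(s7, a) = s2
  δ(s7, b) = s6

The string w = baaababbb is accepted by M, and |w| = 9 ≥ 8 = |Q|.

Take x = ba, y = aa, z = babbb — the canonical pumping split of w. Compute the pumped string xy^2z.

xy^2z = ba·aa·aa·babbb = baaaaababbb.
Reading y = aa takes M from s2 back to s2, so after x·y·y the machine is still in s2, and z then leads to the accepting state s5. Hence baaaaababbb ∈ L(M).

baaaaababbb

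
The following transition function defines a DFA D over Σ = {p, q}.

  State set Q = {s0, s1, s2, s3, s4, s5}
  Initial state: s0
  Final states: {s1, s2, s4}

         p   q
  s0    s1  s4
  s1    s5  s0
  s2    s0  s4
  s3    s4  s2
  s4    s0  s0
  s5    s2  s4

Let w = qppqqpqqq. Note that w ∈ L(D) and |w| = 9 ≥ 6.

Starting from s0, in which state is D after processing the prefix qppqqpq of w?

Run of D on the first 7 characters of w = q p p q q p q:
  step 0: s0  (start)
  step 1: s4  (read q: s0→s4)
  step 2: s0  (read p: s4→s0)
  step 3: s1  (read p: s0→s1)
  step 4: s0  (read q: s1→s0)
  step 5: s4  (read q: s0→s4)
  step 6: s0  (read p: s4→s0)
  step 7: s4  (read q: s0→s4)

After reading 7 characters, D is in state s4.
(This kind of state-tracing is the core of the pumping-lemma construction: with 6 states, pigeonhole forces a repeat within the first 6 steps.)

s4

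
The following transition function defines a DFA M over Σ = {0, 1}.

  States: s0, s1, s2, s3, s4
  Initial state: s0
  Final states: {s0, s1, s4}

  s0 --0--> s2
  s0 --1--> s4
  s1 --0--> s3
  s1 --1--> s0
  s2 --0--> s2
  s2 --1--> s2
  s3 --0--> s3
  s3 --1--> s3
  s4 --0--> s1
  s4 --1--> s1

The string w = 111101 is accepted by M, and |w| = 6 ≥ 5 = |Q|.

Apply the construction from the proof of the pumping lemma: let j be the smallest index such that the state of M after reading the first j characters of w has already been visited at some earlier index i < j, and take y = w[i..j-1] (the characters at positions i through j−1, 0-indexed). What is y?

Run of M on w = 1 1 1 1 0 1:
  step 0: s0  (start)
  step 1: s4  (read 1: s0→s4)
  step 2: s1  (read 1: s4→s1)
  step 3: s0  (read 1: s1→s0)   ← first repeat (s0 seen earlier)
  step 4: s4  (read 1: s0→s4)
  step 5: s1  (read 0: s4→s1)
  step 6: s0  (read 1: s1→s0)

So i = 0, j = 3, giving x = w[0:0] = ε, y = w[0:3] = 111, z = w[3:6] = 101.
Check: |xy| = 3 ≤ 5 and |y| = 3 ≥ 1. Reading y takes M from s0 back to s0, so every xyⁱz is accepted.

111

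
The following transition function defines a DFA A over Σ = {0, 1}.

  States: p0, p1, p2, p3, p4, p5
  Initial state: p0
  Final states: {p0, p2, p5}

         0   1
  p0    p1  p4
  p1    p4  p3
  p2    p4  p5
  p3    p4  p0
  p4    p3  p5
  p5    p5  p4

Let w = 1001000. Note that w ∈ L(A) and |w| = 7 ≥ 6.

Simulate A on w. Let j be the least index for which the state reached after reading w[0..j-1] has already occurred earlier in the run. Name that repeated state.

p4

State sequence: p0 -1-> p4 -0-> p3 -0-> p4 -1-> p5 -0-> p5 -0-> p5 -0-> p5
First repeat at step 3: p4 was already visited.

The earliest repeat is at step j = 3: A is in p4, which it already visited at step i = 1.
The DFA has 6 states, so the proof of the pumping lemma guarantees a repeated state among the first 6+1 visited; the segment between the two visits is the pumpable y.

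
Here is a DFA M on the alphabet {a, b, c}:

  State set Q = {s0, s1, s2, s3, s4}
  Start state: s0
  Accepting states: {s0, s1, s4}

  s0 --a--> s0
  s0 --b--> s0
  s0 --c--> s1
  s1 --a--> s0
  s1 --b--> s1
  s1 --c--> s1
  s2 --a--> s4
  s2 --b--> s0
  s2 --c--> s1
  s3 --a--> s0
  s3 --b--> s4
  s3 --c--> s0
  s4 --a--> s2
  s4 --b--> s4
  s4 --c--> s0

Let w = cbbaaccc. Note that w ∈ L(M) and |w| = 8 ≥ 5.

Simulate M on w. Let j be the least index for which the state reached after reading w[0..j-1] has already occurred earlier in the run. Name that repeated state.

s1

Run of M on w = c b b a a c c c:
  step 0: s0  (start)
  step 1: s1  (read c: s0→s1)
  step 2: s1  (read b: s1→s1)   ← first repeat (s1 seen earlier)
  step 3: s1  (read b: s1→s1)
  step 4: s0  (read a: s1→s0)
  step 5: s0  (read a: s0→s0)
  step 6: s1  (read c: s0→s1)
  step 7: s1  (read c: s1→s1)
  step 8: s1  (read c: s1→s1)

The earliest repeat is at step j = 2: M is in s1, which it already visited at step i = 1.
The DFA has 5 states, so the proof of the pumping lemma guarantees a repeated state among the first 5+1 visited; the segment between the two visits is the pumpable y.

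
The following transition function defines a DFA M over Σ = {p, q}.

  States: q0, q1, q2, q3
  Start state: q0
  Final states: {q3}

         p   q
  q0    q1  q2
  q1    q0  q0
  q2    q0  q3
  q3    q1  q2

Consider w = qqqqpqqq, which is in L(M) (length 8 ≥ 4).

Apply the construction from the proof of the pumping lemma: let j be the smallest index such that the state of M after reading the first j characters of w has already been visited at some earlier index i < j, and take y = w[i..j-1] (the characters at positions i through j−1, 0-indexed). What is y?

qq

Run of M on w = q q q q p q q q:
  step 0: q0  (start)
  step 1: q2  (read q: q0→q2)
  step 2: q3  (read q: q2→q3)
  step 3: q2  (read q: q3→q2)   ← first repeat (q2 seen earlier)
  step 4: q3  (read q: q2→q3)
  step 5: q1  (read p: q3→q1)
  step 6: q0  (read q: q1→q0)
  step 7: q2  (read q: q0→q2)
  step 8: q3  (read q: q2→q3)

So i = 1, j = 3, giving x = w[0:1] = q, y = w[1:3] = qq, z = w[3:8] = qpqqq.
Check: |xy| = 3 ≤ 4 and |y| = 2 ≥ 1. Reading y takes M from q2 back to q2, so every xyⁱz is accepted.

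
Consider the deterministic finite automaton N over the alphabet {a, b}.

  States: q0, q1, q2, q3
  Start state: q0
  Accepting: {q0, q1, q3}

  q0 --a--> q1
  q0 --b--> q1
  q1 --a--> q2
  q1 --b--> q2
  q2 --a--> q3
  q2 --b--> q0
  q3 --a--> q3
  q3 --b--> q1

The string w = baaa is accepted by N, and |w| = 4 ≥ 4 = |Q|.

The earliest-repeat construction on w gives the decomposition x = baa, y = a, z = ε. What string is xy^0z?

baa

xy⁰z = xz = baa·ε = baa.
Reading y = a takes N from q3 back to q3, so after x the machine is still in q3, and z then leads to the accepting state q3. Hence baa ∈ L(N).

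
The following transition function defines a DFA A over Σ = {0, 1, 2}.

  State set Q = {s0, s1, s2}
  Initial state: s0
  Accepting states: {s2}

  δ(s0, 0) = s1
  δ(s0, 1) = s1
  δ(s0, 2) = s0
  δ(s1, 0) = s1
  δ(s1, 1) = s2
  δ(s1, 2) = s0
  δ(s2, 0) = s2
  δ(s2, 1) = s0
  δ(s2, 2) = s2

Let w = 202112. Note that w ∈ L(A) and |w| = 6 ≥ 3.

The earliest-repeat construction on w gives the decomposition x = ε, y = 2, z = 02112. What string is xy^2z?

2202112

xy^2z = ε·2·2·02112 = 2202112.
Reading y = 2 takes A from s0 back to s0, so after x·y·y the machine is still in s0, and z then leads to the accepting state s2. Hence 2202112 ∈ L(A).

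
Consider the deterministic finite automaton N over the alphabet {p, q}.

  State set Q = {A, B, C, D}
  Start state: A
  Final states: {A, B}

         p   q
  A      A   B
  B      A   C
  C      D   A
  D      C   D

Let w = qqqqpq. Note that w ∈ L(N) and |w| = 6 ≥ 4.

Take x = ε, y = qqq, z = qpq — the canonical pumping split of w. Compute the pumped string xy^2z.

xy^2z = ε·qqq·qqq·qpq = qqqqqqqpq.
Reading y = qqq takes N from A back to A, so after x·y·y the machine is still in A, and z then leads to the accepting state B. Hence qqqqqqqpq ∈ L(N).

qqqqqqqpq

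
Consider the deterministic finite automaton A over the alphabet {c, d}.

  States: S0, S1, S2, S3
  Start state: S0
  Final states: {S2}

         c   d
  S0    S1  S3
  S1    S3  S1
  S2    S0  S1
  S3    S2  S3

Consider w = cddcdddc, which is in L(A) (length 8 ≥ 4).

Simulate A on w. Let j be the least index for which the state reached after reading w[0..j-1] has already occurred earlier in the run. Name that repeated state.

State sequence: S0 -c-> S1 -d-> S1 -d-> S1 -c-> S3 -d-> S3 -d-> S3 -d-> S3 -c-> S2
First repeat at step 2: S1 was already visited.

The earliest repeat is at step j = 2: A is in S1, which it already visited at step i = 1.
Since A has 4 states, any run of length ≥ 4 visits 4+1 states, so by pigeonhole some state repeats within the first 4 steps — that repeat gives the pumpable loop.

S1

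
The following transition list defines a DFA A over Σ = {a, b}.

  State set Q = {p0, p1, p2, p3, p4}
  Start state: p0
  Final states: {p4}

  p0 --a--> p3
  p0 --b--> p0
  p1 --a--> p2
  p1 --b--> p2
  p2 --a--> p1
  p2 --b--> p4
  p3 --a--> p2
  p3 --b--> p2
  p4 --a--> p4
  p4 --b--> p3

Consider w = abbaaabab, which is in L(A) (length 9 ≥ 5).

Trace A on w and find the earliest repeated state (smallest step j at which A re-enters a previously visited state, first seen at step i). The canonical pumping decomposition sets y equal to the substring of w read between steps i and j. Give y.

a

Run of A on w = a b b a a a b a b:
  step 0: p0  (start)
  step 1: p3  (read a: p0→p3)
  step 2: p2  (read b: p3→p2)
  step 3: p4  (read b: p2→p4)
  step 4: p4  (read a: p4→p4)   ← first repeat (p4 seen earlier)
  step 5: p4  (read a: p4→p4)
  step 6: p4  (read a: p4→p4)
  step 7: p3  (read b: p4→p3)
  step 8: p2  (read a: p3→p2)
  step 9: p4  (read b: p2→p4)

So i = 3, j = 4, giving x = w[0:3] = abb, y = w[3:4] = a, z = w[4:9] = aabab.
Check: |xy| = 4 ≤ 5 and |y| = 1 ≥ 1. Reading y takes A from p4 back to p4, so every xyⁱz is accepted.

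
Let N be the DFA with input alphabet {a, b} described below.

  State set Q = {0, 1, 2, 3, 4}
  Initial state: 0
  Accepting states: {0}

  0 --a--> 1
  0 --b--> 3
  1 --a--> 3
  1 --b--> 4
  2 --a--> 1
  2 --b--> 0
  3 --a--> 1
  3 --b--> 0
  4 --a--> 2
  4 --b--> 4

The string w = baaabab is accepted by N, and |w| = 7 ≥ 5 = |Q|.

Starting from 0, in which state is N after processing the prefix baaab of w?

4

Run of N on the first 5 characters of w = b a a a b:
  step 0: 0  (start)
  step 1: 3  (read b: 0→3)
  step 2: 1  (read a: 3→1)
  step 3: 3  (read a: 1→3)
  step 4: 1  (read a: 3→1)
  step 5: 4  (read b: 1→4)

After reading 5 characters, N is in state 4.
(This kind of state-tracing is the core of the pumping-lemma construction: with 5 states, pigeonhole forces a repeat within the first 5 steps.)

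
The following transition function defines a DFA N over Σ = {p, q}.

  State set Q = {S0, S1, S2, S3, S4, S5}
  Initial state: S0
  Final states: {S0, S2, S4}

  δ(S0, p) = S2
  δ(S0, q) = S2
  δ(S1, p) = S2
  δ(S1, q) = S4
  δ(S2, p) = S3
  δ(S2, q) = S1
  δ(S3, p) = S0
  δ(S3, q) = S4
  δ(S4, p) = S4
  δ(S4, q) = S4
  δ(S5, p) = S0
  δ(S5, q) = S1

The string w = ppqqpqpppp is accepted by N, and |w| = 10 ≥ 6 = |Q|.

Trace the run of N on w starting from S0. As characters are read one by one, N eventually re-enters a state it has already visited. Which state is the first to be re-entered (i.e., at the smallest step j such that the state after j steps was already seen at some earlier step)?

S4

Run of N on w = p p q q p q p p p p:
  step 0: S0  (start)
  step 1: S2  (read p: S0→S2)
  step 2: S3  (read p: S2→S3)
  step 3: S4  (read q: S3→S4)
  step 4: S4  (read q: S4→S4)   ← first repeat (S4 seen earlier)
  step 5: S4  (read p: S4→S4)
  step 6: S4  (read q: S4→S4)
  step 7: S4  (read p: S4→S4)
  step 8: S4  (read p: S4→S4)
  step 9: S4  (read p: S4→S4)
  step 10: S4  (read p: S4→S4)

The earliest repeat is at step j = 4: N is in S4, which it already visited at step i = 3.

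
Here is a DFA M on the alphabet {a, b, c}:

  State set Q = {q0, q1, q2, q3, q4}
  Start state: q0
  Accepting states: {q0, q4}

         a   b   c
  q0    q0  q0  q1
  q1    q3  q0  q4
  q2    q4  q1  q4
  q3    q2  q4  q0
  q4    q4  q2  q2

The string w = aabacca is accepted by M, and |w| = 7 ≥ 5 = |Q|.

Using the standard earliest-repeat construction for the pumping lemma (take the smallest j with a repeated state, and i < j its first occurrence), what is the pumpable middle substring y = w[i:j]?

Run of M on w = a a b a c c a:
  step 0: q0  (start)
  step 1: q0  (read a: q0→q0)   ← first repeat (q0 seen earlier)
  step 2: q0  (read a: q0→q0)
  step 3: q0  (read b: q0→q0)
  step 4: q0  (read a: q0→q0)
  step 5: q1  (read c: q0→q1)
  step 6: q4  (read c: q1→q4)
  step 7: q4  (read a: q4→q4)

So i = 0, j = 1, giving x = w[0:0] = ε, y = w[0:1] = a, z = w[1:7] = abacca.
Check: |xy| = 1 ≤ 5 and |y| = 1 ≥ 1. Reading y takes M from q0 back to q0, so every xyⁱz is accepted.

a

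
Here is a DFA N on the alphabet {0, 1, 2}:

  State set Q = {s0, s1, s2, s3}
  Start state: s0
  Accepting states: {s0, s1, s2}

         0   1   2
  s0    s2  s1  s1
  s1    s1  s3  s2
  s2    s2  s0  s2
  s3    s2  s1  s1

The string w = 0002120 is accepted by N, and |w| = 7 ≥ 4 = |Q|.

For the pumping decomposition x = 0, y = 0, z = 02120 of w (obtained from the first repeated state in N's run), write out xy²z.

xy^2z = 0·0·0·02120 = 00002120.
Reading y = 0 takes N from s2 back to s2, so after x·y·y the machine is still in s2, and z then leads to the accepting state s1. Hence 00002120 ∈ L(N).

00002120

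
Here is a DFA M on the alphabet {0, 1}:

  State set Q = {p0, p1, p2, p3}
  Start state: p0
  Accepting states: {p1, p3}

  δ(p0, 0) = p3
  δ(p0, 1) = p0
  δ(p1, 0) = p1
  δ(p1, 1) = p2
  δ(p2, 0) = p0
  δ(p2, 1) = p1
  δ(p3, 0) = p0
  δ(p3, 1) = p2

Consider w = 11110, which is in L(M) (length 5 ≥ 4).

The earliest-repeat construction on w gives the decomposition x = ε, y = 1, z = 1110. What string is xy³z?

xy^3z = ε·1·1·1·1110 = 1111110.
Reading y = 1 takes M from p0 back to p0, so after x·y·y·y the machine is still in p0, and z then leads to the accepting state p3. Hence 1111110 ∈ L(M).

1111110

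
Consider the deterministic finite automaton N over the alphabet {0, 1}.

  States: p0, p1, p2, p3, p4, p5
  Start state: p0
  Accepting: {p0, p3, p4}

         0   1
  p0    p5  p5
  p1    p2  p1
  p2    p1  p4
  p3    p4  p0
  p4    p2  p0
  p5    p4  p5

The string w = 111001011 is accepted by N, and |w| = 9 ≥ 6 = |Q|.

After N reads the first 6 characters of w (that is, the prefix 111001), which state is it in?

State sequence: p0 -1-> p5 -1-> p5 -1-> p5 -0-> p4 -0-> p2 -1-> p4

After reading 6 characters, N is in state p4.

p4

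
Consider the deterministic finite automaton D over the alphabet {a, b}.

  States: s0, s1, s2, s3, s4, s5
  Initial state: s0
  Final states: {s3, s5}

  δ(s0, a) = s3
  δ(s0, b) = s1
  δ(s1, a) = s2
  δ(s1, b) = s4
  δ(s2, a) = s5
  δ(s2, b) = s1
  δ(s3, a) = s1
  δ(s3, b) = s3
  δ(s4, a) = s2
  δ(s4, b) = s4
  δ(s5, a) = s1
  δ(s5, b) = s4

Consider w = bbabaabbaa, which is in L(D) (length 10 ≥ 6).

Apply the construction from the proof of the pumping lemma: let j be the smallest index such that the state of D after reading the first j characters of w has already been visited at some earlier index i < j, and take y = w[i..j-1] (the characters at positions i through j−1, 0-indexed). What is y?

State sequence: s0 -b-> s1 -b-> s4 -a-> s2 -b-> s1 -a-> s2 -a-> s5 -b-> s4 -b-> s4 -a-> s2 -a-> s5
First repeat at step 4: s1 was already visited.

So i = 1, j = 4, giving x = w[0:1] = b, y = w[1:4] = bab, z = w[4:10] = aabbaa.
Check: |xy| = 4 ≤ 6 and |y| = 3 ≥ 1. Reading y takes D from s1 back to s1, so every xyⁱz is accepted.

bab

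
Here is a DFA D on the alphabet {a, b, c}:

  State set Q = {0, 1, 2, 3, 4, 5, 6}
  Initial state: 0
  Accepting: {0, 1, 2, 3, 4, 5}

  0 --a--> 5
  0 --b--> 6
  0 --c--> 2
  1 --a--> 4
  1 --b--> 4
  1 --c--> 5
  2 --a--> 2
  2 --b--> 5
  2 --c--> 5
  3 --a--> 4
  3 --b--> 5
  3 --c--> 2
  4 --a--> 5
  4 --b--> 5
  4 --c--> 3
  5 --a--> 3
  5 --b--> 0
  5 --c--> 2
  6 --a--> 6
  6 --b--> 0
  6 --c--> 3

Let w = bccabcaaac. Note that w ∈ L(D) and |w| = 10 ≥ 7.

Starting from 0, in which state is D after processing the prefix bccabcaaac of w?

5

State sequence: 0 -b-> 6 -c-> 3 -c-> 2 -a-> 2 -b-> 5 -c-> 2 -a-> 2 -a-> 2 -a-> 2 -c-> 5

After reading 10 characters, D is in state 5.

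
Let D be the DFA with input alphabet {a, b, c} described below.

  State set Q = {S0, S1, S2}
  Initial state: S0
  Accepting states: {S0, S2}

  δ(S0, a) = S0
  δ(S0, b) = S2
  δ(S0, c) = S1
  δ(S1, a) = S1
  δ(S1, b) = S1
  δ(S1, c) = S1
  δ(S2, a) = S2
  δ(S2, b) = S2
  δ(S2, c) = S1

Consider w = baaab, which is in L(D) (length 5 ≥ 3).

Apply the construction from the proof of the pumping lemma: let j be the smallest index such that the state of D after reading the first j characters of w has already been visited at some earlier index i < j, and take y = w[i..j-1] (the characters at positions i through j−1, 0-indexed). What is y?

State sequence: S0 -b-> S2 -a-> S2 -a-> S2 -a-> S2 -b-> S2
First repeat at step 2: S2 was already visited.

So i = 1, j = 2, giving x = w[0:1] = b, y = w[1:2] = a, z = w[2:5] = aab.
Check: |xy| = 2 ≤ 3 and |y| = 1 ≥ 1. Reading y takes D from S2 back to S2, so every xyⁱz is accepted.
With |Q| = 3, pigeonhole forces a state repeat no later than step 3; the substring read between the first and second visits to that state can be pumped.

a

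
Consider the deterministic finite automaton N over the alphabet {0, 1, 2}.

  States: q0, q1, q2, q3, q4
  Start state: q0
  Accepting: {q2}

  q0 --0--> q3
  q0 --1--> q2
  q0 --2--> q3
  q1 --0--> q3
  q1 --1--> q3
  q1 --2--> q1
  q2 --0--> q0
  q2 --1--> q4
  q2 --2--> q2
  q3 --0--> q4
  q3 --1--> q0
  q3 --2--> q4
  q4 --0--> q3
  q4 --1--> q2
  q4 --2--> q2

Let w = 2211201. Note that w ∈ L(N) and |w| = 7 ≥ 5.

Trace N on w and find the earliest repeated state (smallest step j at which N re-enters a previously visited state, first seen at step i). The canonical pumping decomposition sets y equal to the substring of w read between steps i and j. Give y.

State sequence: q0 -2-> q3 -2-> q4 -1-> q2 -1-> q4 -2-> q2 -0-> q0 -1-> q2
First repeat at step 4: q4 was already visited.

So i = 2, j = 4, giving x = w[0:2] = 22, y = w[2:4] = 11, z = w[4:7] = 201.
Check: |xy| = 4 ≤ 5 and |y| = 2 ≥ 1. Reading y takes N from q4 back to q4, so every xyⁱz is accepted.
With |Q| = 5, pigeonhole forces a state repeat no later than step 5; the substring read between the first and second visits to that state can be pumped.

11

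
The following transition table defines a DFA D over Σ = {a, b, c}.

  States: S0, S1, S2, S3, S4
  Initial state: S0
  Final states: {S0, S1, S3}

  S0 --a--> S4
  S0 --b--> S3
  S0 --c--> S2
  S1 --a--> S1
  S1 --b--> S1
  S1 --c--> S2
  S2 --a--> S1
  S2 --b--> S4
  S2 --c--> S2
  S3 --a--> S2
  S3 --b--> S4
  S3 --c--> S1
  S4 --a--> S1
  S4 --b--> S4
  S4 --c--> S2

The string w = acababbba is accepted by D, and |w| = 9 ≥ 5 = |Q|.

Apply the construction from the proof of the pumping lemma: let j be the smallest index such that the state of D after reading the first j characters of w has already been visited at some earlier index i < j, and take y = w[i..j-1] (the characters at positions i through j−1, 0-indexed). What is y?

b

Run of D on w = a c a b a b b b a:
  step 0: S0  (start)
  step 1: S4  (read a: S0→S4)
  step 2: S2  (read c: S4→S2)
  step 3: S1  (read a: S2→S1)
  step 4: S1  (read b: S1→S1)   ← first repeat (S1 seen earlier)
  step 5: S1  (read a: S1→S1)
  step 6: S1  (read b: S1→S1)
  step 7: S1  (read b: S1→S1)
  step 8: S1  (read b: S1→S1)
  step 9: S1  (read a: S1→S1)

So i = 3, j = 4, giving x = w[0:3] = aca, y = w[3:4] = b, z = w[4:9] = abbba.
Check: |xy| = 4 ≤ 5 and |y| = 1 ≥ 1. Reading y takes D from S1 back to S1, so every xyⁱz is accepted.
Pumping length from the standard proof: p = 5 (the number of states). The repeated state found above gives |xy| = j ≤ 5 and |y| = j − i ≥ 1.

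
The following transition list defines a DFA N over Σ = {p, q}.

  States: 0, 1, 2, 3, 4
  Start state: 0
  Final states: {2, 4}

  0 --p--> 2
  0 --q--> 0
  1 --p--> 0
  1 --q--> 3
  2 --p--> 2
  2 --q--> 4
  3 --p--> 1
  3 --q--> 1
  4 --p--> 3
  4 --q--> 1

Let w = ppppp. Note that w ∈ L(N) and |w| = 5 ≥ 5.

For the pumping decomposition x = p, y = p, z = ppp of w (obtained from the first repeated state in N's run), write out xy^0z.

pppp

xy⁰z = xz = p·ppp = pppp.
Reading y = p takes N from 2 back to 2, so after x the machine is still in 2, and z then leads to the accepting state 2. Hence pppp ∈ L(N).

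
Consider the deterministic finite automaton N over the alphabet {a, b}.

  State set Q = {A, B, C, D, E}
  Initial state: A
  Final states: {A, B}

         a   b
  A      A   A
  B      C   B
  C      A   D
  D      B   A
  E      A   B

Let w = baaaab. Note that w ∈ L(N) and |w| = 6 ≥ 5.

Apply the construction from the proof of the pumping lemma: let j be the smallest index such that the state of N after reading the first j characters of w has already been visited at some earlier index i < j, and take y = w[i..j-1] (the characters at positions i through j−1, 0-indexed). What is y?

b

Run of N on w = b a a a a b:
  step 0: A  (start)
  step 1: A  (read b: A→A)   ← first repeat (A seen earlier)
  step 2: A  (read a: A→A)
  step 3: A  (read a: A→A)
  step 4: A  (read a: A→A)
  step 5: A  (read a: A→A)
  step 6: A  (read b: A→A)

So i = 0, j = 1, giving x = w[0:0] = ε, y = w[0:1] = b, z = w[1:6] = aaaab.
Check: |xy| = 1 ≤ 5 and |y| = 1 ≥ 1. Reading y takes N from A back to A, so every xyⁱz is accepted.
The DFA has 5 states, so the proof of the pumping lemma guarantees a repeated state among the first 5+1 visited; the segment between the two visits is the pumpable y.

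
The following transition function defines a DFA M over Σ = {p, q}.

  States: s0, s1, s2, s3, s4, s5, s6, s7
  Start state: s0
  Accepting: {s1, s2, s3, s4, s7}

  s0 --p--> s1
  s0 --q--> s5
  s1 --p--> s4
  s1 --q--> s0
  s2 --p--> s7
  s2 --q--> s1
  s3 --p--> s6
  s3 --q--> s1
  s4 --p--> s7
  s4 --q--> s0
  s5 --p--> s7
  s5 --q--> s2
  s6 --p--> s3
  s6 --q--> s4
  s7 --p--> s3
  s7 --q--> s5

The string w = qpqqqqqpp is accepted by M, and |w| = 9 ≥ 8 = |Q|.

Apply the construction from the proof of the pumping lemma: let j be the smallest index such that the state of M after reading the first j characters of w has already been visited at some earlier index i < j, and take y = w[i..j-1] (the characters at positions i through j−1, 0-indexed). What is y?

Run of M on w = q p q q q q q p p:
  step 0: s0  (start)
  step 1: s5  (read q: s0→s5)
  step 2: s7  (read p: s5→s7)
  step 3: s5  (read q: s7→s5)   ← first repeat (s5 seen earlier)
  step 4: s2  (read q: s5→s2)
  step 5: s1  (read q: s2→s1)
  step 6: s0  (read q: s1→s0)
  step 7: s5  (read q: s0→s5)
  step 8: s7  (read p: s5→s7)
  step 9: s3  (read p: s7→s3)

So i = 1, j = 3, giving x = w[0:1] = q, y = w[1:3] = pq, z = w[3:9] = qqqqpp.
Check: |xy| = 3 ≤ 8 and |y| = 2 ≥ 1. Reading y takes M from s5 back to s5, so every xyⁱz is accepted.

pq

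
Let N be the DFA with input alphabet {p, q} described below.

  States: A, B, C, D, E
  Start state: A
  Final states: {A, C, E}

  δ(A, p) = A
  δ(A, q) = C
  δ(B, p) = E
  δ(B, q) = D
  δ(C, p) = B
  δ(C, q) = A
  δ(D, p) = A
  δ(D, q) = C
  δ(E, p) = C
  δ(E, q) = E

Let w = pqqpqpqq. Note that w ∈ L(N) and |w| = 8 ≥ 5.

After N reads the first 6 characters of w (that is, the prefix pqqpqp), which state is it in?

State sequence: A -p-> A -q-> C -q-> A -p-> A -q-> C -p-> B

After reading 6 characters, N is in state B.

B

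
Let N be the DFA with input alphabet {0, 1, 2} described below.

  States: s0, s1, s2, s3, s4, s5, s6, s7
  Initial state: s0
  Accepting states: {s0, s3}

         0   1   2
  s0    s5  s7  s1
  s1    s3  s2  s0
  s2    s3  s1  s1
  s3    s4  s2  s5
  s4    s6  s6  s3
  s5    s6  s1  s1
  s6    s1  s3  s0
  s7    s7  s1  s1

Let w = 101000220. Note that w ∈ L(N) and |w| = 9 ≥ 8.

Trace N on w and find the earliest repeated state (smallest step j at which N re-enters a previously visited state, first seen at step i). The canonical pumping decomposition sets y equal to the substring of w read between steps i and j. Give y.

0

State sequence: s0 -1-> s7 -0-> s7 -1-> s1 -0-> s3 -0-> s4 -0-> s6 -2-> s0 -2-> s1 -0-> s3
First repeat at step 2: s7 was already visited.

So i = 1, j = 2, giving x = w[0:1] = 1, y = w[1:2] = 0, z = w[2:9] = 1000220.
Check: |xy| = 2 ≤ 8 and |y| = 1 ≥ 1. Reading y takes N from s7 back to s7, so every xyⁱz is accepted.
With |Q| = 8, pigeonhole forces a state repeat no later than step 8; the substring read between the first and second visits to that state can be pumped.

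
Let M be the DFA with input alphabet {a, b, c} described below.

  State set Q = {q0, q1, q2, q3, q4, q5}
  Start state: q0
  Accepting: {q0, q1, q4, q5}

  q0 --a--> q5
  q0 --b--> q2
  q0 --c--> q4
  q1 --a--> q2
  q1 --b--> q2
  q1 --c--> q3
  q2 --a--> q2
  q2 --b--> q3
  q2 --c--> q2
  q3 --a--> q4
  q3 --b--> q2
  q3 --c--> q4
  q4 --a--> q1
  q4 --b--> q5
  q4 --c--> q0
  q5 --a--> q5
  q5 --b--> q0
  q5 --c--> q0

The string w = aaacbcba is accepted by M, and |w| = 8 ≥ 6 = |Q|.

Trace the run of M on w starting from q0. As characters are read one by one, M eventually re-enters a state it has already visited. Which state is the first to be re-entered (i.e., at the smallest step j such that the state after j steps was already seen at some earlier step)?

q5

Run of M on w = a a a c b c b a:
  step 0: q0  (start)
  step 1: q5  (read a: q0→q5)
  step 2: q5  (read a: q5→q5)   ← first repeat (q5 seen earlier)
  step 3: q5  (read a: q5→q5)
  step 4: q0  (read c: q5→q0)
  step 5: q2  (read b: q0→q2)
  step 6: q2  (read c: q2→q2)
  step 7: q3  (read b: q2→q3)
  step 8: q4  (read a: q3→q4)

The earliest repeat is at step j = 2: M is in q5, which it already visited at step i = 1.
Pumping length from the standard proof: p = 6 (the number of states). The repeated state found above gives |xy| = j ≤ 6 and |y| = j − i ≥ 1.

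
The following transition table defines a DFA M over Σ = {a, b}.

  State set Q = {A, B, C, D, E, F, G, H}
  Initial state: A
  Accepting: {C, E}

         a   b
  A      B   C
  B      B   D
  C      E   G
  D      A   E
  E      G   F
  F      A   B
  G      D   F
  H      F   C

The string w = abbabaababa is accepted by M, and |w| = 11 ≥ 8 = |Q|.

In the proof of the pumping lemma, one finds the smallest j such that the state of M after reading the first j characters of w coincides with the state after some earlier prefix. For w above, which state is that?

A

State sequence: A -a-> B -b-> D -b-> E -a-> G -b-> F -a-> A -a-> B -b-> D -a-> A -b-> C -a-> E
First repeat at step 6: A was already visited.

The earliest repeat is at step j = 6: M is in A, which it already visited at step i = 0.
Pumping length from the standard proof: p = 8 (the number of states). The repeated state found above gives |xy| = j ≤ 8 and |y| = j − i ≥ 1.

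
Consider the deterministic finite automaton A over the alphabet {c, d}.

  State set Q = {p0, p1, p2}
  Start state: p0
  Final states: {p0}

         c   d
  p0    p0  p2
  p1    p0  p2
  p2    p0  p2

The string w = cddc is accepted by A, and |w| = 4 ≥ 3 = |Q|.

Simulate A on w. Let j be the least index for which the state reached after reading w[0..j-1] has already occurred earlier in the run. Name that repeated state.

State sequence: p0 -c-> p0 -d-> p2 -d-> p2 -c-> p0
First repeat at step 1: p0 was already visited.

The earliest repeat is at step j = 1: A is in p0, which it already visited at step i = 0.
Pumping length from the standard proof: p = 3 (the number of states). The repeated state found above gives |xy| = j ≤ 3 and |y| = j − i ≥ 1.

p0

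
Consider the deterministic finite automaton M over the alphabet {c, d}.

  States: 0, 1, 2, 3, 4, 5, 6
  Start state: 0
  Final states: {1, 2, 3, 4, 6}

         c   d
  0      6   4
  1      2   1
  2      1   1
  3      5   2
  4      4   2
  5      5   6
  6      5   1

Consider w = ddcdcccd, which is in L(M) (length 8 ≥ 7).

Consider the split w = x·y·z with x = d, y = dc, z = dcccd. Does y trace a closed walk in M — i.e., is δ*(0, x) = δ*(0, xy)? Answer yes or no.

no

Run of M on the first 3 characters of w = d d c:
  step 0: 0  (start)
  step 1: 4  (read d: 0→4)
  step 2: 2  (read d: 4→2)
  step 3: 1  (read c: 2→1)

After x (step 1): 4. After xy (step 3): 1.
They differ (4 ≠ 1), so y is not a cycle from the state after x; this split is not the one the pumping-lemma construction produces, and pumping y need not keep the string in L(M).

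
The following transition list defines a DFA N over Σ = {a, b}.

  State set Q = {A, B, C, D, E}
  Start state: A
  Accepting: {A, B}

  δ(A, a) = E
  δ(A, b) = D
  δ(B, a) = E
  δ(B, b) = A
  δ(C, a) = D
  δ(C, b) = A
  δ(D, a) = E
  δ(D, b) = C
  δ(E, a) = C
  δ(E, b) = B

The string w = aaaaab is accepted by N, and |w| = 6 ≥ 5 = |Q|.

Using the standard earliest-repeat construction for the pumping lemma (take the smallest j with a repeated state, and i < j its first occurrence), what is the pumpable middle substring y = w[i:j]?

Run of N on w = a a a a a b:
  step 0: A  (start)
  step 1: E  (read a: A→E)
  step 2: C  (read a: E→C)
  step 3: D  (read a: C→D)
  step 4: E  (read a: D→E)   ← first repeat (E seen earlier)
  step 5: C  (read a: E→C)
  step 6: A  (read b: C→A)

So i = 1, j = 4, giving x = w[0:1] = a, y = w[1:4] = aaa, z = w[4:6] = ab.
Check: |xy| = 4 ≤ 5 and |y| = 3 ≥ 1. Reading y takes N from E back to E, so every xyⁱz is accepted.
Pumping length from the standard proof: p = 5 (the number of states). The repeated state found above gives |xy| = j ≤ 5 and |y| = j − i ≥ 1.

aaa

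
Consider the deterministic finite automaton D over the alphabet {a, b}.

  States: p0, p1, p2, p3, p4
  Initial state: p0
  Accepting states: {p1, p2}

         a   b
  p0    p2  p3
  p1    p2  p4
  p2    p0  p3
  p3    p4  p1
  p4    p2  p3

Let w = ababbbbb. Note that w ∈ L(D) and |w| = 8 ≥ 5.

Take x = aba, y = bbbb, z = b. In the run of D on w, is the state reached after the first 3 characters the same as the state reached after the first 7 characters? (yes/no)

State sequence: p0 -a-> p2 -b-> p3 -a-> p4 -b-> p3 -b-> p1 -b-> p4 -b-> p3

After x (step 3): p4. After xy (step 7): p3.
They differ (p4 ≠ p3), so y is not a cycle from the state after x; this split is not the one the pumping-lemma construction produces, and pumping y need not keep the string in L(D).

no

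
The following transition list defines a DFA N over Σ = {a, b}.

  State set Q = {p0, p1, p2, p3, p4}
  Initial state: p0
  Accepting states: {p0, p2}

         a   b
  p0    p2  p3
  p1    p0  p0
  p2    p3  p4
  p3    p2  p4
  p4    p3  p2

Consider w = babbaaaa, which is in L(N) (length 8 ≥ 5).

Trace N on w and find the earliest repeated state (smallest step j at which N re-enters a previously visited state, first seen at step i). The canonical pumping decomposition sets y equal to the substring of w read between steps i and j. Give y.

Run of N on w = b a b b a a a a:
  step 0: p0  (start)
  step 1: p3  (read b: p0→p3)
  step 2: p2  (read a: p3→p2)
  step 3: p4  (read b: p2→p4)
  step 4: p2  (read b: p4→p2)   ← first repeat (p2 seen earlier)
  step 5: p3  (read a: p2→p3)
  step 6: p2  (read a: p3→p2)
  step 7: p3  (read a: p2→p3)
  step 8: p2  (read a: p3→p2)

So i = 2, j = 4, giving x = w[0:2] = ba, y = w[2:4] = bb, z = w[4:8] = aaaa.
Check: |xy| = 4 ≤ 5 and |y| = 2 ≥ 1. Reading y takes N from p2 back to p2, so every xyⁱz is accepted.

bb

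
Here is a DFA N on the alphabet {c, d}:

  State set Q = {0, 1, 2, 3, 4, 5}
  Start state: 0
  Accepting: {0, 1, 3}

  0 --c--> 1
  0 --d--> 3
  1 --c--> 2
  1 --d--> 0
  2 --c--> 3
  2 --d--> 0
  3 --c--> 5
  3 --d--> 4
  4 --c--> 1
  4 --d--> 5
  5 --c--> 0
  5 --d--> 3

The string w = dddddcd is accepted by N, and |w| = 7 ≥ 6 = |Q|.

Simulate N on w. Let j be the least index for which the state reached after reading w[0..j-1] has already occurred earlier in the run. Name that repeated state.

Run of N on w = d d d d d c d:
  step 0: 0  (start)
  step 1: 3  (read d: 0→3)
  step 2: 4  (read d: 3→4)
  step 3: 5  (read d: 4→5)
  step 4: 3  (read d: 5→3)   ← first repeat (3 seen earlier)
  step 5: 4  (read d: 3→4)
  step 6: 1  (read c: 4→1)
  step 7: 0  (read d: 1→0)

The earliest repeat is at step j = 4: N is in 3, which it already visited at step i = 1.
Pumping length from the standard proof: p = 6 (the number of states). The repeated state found above gives |xy| = j ≤ 6 and |y| = j − i ≥ 1.

3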